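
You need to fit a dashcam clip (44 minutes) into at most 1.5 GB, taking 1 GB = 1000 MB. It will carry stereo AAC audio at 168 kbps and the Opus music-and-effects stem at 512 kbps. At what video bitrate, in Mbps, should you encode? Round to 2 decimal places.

Budget: 1.5 GB = 12000.0 Mb.
44 min = 2640 s
Total bitrate budget: 12000.0 Mb / 2640 s = 4.545 Mbps.
Audio total: 168 + 512 = 680 kbps = 0.680 Mbps.
Video: 4.545 − 0.680 = 3.865 Mbps.

3.87 Mbps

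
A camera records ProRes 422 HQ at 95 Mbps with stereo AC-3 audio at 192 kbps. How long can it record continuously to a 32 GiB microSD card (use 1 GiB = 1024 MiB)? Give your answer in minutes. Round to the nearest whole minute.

48 minutes

Audio: 192 kbps = 0.192 Mbps.
Total bitrate: 95 + 0.192 = 95.192 Mbps.
Capacity: 32 GiB = 274,878 Mb.
Recording time: 274,878 / 95.192 = 2,888 s ≈ 48.1 minutes.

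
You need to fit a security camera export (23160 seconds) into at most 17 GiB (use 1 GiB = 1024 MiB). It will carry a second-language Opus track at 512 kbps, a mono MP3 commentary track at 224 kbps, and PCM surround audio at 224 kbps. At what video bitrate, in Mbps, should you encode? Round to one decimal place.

5.3 Mbps

Budget: 17 GiB = 146028.9 Mb.
Total bitrate budget: 146028.9 Mb / 23160 s = 6.305 Mbps.
Audio total: 512 + 224 + 224 = 960 kbps = 0.960 Mbps.
Video: 6.305 − 0.960 = 5.345 Mbps.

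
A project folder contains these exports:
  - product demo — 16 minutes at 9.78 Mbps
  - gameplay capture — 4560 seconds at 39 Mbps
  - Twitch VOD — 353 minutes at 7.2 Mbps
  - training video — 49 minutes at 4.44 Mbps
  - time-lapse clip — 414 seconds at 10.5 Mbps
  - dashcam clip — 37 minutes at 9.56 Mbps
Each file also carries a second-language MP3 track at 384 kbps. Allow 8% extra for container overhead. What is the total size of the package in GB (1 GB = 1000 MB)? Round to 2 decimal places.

52.75 GB

Audio: 384 kbps = 0.384 Mbps.
product demo: 10.164 Mbps × 960 s × 1.08 = 10538.0 Mb
gameplay capture: 39.384 Mbps × 4560 s × 1.08 = 193958.3 Mb
Twitch VOD: 7.584 Mbps × 21180 s × 1.08 = 173479.4 Mb
training video: 4.824 Mbps × 2940 s × 1.08 = 15317.2 Mb
time-lapse clip: 10.884 Mbps × 414 s × 1.08 = 4866.5 Mb
dashcam clip: 9.944 Mbps × 2220 s × 1.08 = 23841.7 Mb
Total: 422001.2 Mb = 52750.1 MB.
= 52.75 GB.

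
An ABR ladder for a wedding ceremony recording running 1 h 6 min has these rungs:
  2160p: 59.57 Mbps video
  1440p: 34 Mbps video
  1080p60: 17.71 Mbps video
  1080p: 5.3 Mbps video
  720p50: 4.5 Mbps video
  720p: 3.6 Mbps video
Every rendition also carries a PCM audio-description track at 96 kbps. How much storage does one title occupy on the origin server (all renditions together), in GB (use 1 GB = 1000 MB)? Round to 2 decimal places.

1 h 6 min = 66 min = 3960 s
Audio: 96 kbps = 0.096 Mbps.
Sum of rendition bitrates: (59.57+0.096) + (34+0.096) + (17.71+0.096) + (5.3+0.096) + (4.5+0.096) + (3.6+0.096) = 125.256 Mbps.
× 3960 s = 496,014 Mb = 62,002 MB = 62.00 GB.

62.00 GB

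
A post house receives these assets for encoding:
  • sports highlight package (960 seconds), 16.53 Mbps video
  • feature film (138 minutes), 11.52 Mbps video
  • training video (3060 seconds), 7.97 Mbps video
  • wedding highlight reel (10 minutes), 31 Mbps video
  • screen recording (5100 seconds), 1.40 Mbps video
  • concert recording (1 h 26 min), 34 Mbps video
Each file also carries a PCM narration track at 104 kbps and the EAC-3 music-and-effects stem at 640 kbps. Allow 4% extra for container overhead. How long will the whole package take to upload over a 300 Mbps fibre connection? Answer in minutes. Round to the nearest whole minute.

20 minutes

Audio total: 104 + 640 = 744 kbps = 0.744 Mbps.
sports highlight package: 17.274 Mbps × 960 s × 1.04 = 17246.4 Mb
feature film: 12.264 Mbps × 8280 s × 1.04 = 105607.8 Mb
training video: 8.714 Mbps × 3060 s × 1.04 = 27731.4 Mb
wedding highlight reel: 31.744 Mbps × 600 s × 1.04 = 19808.3 Mb
screen recording: 2.144 Mbps × 5100 s × 1.04 = 11371.8 Mb
concert recording: 34.744 Mbps × 5160 s × 1.04 = 186450.2 Mb
Total: 368215.8 Mb = 46027.0 MB.
At 300 Mbps: 368215.8 / 300 = 1227 s ≈ 20.5 minutes.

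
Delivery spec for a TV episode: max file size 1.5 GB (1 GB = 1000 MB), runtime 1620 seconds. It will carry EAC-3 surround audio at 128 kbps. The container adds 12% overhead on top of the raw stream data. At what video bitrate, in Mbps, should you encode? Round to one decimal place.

6.5 Mbps

Budget: 1.5 GB = 12000.0 Mb.
Stream payload after overhead: 12000.0 / 1.12 = 10714.3 Mb.
Total bitrate budget: 10714.3 Mb / 1620 s = 6.614 Mbps.
Audio: 128 kbps = 0.128 Mbps.
Video: 6.614 − 0.128 = 6.486 Mbps.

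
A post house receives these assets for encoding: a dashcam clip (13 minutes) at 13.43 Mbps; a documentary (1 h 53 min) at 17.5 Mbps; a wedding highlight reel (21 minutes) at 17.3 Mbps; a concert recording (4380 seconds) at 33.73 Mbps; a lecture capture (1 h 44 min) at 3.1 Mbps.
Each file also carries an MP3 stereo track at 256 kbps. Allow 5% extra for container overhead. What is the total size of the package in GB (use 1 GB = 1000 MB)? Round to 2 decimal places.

42.39 GB

Audio: 256 kbps = 0.256 Mbps.
dashcam clip: 13.686 Mbps × 780 s × 1.05 = 11208.8 Mb
documentary: 17.756 Mbps × 6780 s × 1.05 = 126405.0 Mb
wedding highlight reel: 17.556 Mbps × 1260 s × 1.05 = 23226.6 Mb
concert recording: 33.986 Mbps × 4380 s × 1.05 = 156301.6 Mb
lecture capture: 3.356 Mbps × 6240 s × 1.05 = 21988.5 Mb
Total: 339130.5 Mb = 42391.3 MB.
= 42.39 GB.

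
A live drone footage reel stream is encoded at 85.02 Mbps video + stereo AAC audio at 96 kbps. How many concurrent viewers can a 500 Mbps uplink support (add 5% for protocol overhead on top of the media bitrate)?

5

Audio: 96 kbps = 0.096 Mbps.
Per-viewer media rate: 85.116 Mbps.
On the wire with 5% overhead: 89.372 Mbps.
500 Mbps = 500.0 Mbps; 500.0 / 89.372 = 5.59 → 5 viewers.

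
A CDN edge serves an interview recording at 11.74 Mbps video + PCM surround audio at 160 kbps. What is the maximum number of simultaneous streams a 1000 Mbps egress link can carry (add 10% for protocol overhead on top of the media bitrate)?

76

Audio: 160 kbps = 0.160 Mbps.
Per-viewer media rate: 11.900 Mbps.
On the wire with 10% overhead: 13.090 Mbps.
1000 Mbps = 1,000 Mbps; 1,000 / 13.090 = 76.39 → 76 viewers.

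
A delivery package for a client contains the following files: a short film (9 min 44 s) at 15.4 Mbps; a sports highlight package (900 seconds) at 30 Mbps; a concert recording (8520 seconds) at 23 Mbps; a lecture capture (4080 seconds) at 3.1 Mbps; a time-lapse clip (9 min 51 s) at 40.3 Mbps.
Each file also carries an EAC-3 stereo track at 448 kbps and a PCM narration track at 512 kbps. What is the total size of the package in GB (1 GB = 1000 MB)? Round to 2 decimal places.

35.31 GB

Audio total: 448 + 512 = 960 kbps = 0.960 Mbps.
short film: 16.360 Mbps × 584 s = 9554.2 Mb
sports highlight package: 30.960 Mbps × 900 s = 27864.0 Mb
concert recording: 23.960 Mbps × 8520 s = 204139.2 Mb
lecture capture: 4.060 Mbps × 4080 s = 16564.8 Mb
time-lapse clip: 41.260 Mbps × 591 s = 24384.7 Mb
Total: 282506.9 Mb = 35313.4 MB.
= 35.31 GB.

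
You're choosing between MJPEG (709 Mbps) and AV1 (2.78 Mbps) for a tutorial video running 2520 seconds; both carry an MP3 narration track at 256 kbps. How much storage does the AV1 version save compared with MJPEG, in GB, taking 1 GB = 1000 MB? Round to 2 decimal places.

Audio: 256 kbps = 0.256 Mbps.
MJPEG: 709.256 Mbps × 2520 s = 1787325.1 Mb = 223.416 GB.
AV1: 3.036 Mbps × 2520 s = 7650.7 Mb = 0.956 GB.
Saving: 223.416 − 0.956 = 222.459 GB.

222.46 GB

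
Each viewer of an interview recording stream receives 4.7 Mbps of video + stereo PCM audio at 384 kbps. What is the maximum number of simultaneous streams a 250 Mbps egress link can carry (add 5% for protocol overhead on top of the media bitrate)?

Audio: 384 kbps = 0.384 Mbps.
Per-viewer media rate: 5.084 Mbps.
On the wire with 5% overhead: 5.338 Mbps.
250 Mbps = 250.0 Mbps; 250.0 / 5.338 = 46.83 → 46 viewers.

46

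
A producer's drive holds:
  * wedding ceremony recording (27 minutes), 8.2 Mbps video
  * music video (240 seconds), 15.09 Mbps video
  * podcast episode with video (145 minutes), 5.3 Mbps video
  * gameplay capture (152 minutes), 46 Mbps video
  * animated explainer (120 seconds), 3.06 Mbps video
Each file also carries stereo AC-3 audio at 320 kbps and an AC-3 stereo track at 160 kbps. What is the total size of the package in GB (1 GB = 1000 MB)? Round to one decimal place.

Audio total: 320 + 160 = 480 kbps = 0.480 Mbps.
wedding ceremony recording: 8.680 Mbps × 1620 s = 14061.6 Mb
music video: 15.570 Mbps × 240 s = 3736.8 Mb
podcast episode with video: 5.780 Mbps × 8700 s = 50286.0 Mb
gameplay capture: 46.480 Mbps × 9120 s = 423897.6 Mb
animated explainer: 3.540 Mbps × 120 s = 424.8 Mb
Total: 492406.8 Mb = 61550.8 MB.
= 61.55 GB.

61.6 GB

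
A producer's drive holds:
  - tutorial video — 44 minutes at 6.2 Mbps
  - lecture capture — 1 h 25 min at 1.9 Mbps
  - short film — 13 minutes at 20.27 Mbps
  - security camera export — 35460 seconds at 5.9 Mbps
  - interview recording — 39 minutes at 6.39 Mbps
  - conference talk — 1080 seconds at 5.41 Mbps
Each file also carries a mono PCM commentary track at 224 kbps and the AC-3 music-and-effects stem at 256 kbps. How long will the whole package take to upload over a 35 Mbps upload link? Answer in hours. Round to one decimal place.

2.3 hours

Audio total: 224 + 256 = 480 kbps = 0.480 Mbps.
tutorial video: 6.680 Mbps × 2640 s = 17635.2 Mb
lecture capture: 2.380 Mbps × 5100 s = 12138.0 Mb
short film: 20.750 Mbps × 780 s = 16185.0 Mb
security camera export: 6.380 Mbps × 35460 s = 226234.8 Mb
interview recording: 6.870 Mbps × 2340 s = 16075.8 Mb
conference talk: 5.890 Mbps × 1080 s = 6361.2 Mb
Total: 294630.0 Mb = 36828.8 MB.
At 35 Mbps: 294630.0 / 35 = 8418 s ≈ 2.34 hours.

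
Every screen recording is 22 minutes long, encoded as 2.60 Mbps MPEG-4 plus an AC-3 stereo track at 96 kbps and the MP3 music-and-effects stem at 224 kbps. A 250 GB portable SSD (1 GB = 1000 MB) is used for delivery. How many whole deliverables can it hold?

22 min = 1320 s
Audio total: 96 + 224 = 320 kbps = 0.320 Mbps.
Total bitrate: 2.920 Mbps.
Per item: 2.920 Mbps × 1320 s = 3,854 Mb = 481.8 MB.
Capacity: 250 GB = 2,000,000 Mb; 518.89 items → 518 complete.

518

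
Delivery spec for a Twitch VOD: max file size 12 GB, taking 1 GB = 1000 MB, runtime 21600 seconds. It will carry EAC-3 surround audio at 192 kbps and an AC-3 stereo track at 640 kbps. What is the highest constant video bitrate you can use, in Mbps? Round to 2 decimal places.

3.61 Mbps

Budget: 12 GB = 96000.0 Mb.
Total bitrate budget: 96000.0 Mb / 21600 s = 4.444 Mbps.
Audio total: 192 + 640 = 832 kbps = 0.832 Mbps.
Video: 4.444 − 0.832 = 3.612 Mbps.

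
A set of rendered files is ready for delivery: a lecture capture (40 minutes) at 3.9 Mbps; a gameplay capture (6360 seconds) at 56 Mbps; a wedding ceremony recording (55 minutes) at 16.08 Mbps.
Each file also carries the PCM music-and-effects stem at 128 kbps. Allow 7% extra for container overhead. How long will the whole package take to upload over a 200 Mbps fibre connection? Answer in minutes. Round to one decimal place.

37.5 minutes

Audio: 128 kbps = 0.128 Mbps.
lecture capture: 4.028 Mbps × 2400 s × 1.07 = 10343.9 Mb
gameplay capture: 56.128 Mbps × 6360 s × 1.07 = 381962.3 Mb
wedding ceremony recording: 16.208 Mbps × 3300 s × 1.07 = 57230.4 Mb
Total: 449536.6 Mb = 56192.1 MB.
At 200 Mbps: 449536.6 / 200 = 2248 s ≈ 37.5 minutes.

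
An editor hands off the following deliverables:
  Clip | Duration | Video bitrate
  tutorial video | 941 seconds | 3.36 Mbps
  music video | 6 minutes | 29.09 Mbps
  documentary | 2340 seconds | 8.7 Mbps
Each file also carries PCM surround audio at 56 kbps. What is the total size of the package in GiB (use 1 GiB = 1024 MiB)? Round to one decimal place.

Audio: 56 kbps = 0.056 Mbps.
tutorial video: 3.416 Mbps × 941 s = 3214.5 Mb
music video: 29.146 Mbps × 360 s = 10492.6 Mb
documentary: 8.756 Mbps × 2340 s = 20489.0 Mb
Total: 34196.1 Mb = 4274.5 MB.
= 3.981 GiB.

4.0 GiB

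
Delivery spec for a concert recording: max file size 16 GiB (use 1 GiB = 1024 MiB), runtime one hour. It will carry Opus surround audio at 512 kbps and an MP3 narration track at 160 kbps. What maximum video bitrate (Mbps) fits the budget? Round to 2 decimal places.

Budget: 16 GiB = 137439.0 Mb.
1 h = 3600 s
Total bitrate budget: 137439.0 Mb / 3600 s = 38.177 Mbps.
Audio total: 512 + 160 = 672 kbps = 0.672 Mbps.
Video: 38.177 − 0.672 = 37.505 Mbps.

37.51 Mbps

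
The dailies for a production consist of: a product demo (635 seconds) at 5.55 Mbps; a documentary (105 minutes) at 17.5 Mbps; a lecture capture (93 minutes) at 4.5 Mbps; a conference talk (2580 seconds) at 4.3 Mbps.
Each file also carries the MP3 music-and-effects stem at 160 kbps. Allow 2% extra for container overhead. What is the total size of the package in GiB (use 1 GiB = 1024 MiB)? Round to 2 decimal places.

Audio: 160 kbps = 0.160 Mbps.
product demo: 5.710 Mbps × 635 s × 1.02 = 3698.4 Mb
documentary: 17.660 Mbps × 6300 s × 1.02 = 113483.2 Mb
lecture capture: 4.660 Mbps × 5580 s × 1.02 = 26522.9 Mb
conference talk: 4.460 Mbps × 2580 s × 1.02 = 11736.9 Mb
Total: 155441.3 Mb = 19430.2 MB.
= 18.10 GiB.

18.10 GiB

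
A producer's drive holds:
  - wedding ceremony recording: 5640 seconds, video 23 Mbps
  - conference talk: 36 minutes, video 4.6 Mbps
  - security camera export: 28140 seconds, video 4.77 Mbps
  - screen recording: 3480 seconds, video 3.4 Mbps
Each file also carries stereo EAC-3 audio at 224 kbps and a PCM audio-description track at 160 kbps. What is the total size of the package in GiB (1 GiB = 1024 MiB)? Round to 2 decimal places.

Audio total: 224 + 160 = 384 kbps = 0.384 Mbps.
wedding ceremony recording: 23.384 Mbps × 5640 s = 131885.8 Mb
conference talk: 4.984 Mbps × 2160 s = 10765.4 Mb
security camera export: 5.154 Mbps × 28140 s = 145033.6 Mb
screen recording: 3.784 Mbps × 3480 s = 13168.3 Mb
Total: 300853.1 Mb = 37606.6 MB.
= 35.02 GiB.

35.02 GiB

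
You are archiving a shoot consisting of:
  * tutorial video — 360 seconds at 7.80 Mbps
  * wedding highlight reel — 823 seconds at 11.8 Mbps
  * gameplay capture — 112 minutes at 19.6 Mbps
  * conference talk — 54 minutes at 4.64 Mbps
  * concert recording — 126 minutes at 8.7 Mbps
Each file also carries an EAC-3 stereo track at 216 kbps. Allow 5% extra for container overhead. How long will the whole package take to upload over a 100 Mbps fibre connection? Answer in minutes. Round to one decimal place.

40.1 minutes

Audio: 216 kbps = 0.216 Mbps.
tutorial video: 8.016 Mbps × 360 s × 1.05 = 3030.0 Mb
wedding highlight reel: 12.016 Mbps × 823 s × 1.05 = 10383.6 Mb
gameplay capture: 19.816 Mbps × 6720 s × 1.05 = 139821.7 Mb
conference talk: 4.856 Mbps × 3240 s × 1.05 = 16520.1 Mb
concert recording: 8.916 Mbps × 7560 s × 1.05 = 70775.2 Mb
Total: 240530.7 Mb = 30066.3 MB.
At 100 Mbps: 240530.7 / 100 = 2405 s ≈ 40.1 minutes.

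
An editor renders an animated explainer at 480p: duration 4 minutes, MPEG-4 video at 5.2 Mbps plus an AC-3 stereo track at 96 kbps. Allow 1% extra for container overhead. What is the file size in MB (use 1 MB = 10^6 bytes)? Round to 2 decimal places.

4 min = 240 s
Audio: 96 kbps = 0.096 Mbps.
Total bitrate: 5.2 + 0.096 = 5.296 Mbps.
Stream data: 5.296 Mbps × 240 s = 1271.0 Mb.
With 1% container overhead: ×1.01.
1,284 Mb ÷ 8 = 160.5 MB → 160.5 MB.

160.47 MB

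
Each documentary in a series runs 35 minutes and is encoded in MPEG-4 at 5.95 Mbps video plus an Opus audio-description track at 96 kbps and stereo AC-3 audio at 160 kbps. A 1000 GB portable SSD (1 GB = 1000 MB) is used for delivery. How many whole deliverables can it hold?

613

35 min = 2100 s
Audio total: 96 + 160 = 256 kbps = 0.256 Mbps.
Total bitrate: 6.206 Mbps.
Per item: 6.206 Mbps × 2100 s = 13,033 Mb = 1,629 MB.
Capacity: 1000 GB = 8,000,000 Mb; 613.85 items → 613 complete.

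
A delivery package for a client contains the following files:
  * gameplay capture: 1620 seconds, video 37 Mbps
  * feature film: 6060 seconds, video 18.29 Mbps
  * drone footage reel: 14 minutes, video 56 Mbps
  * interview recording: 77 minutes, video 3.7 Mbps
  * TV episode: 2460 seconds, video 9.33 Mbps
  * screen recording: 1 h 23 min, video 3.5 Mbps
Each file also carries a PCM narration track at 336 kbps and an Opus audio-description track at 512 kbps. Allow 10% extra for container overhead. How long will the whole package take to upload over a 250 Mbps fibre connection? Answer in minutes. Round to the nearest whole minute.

Audio total: 336 + 512 = 848 kbps = 0.848 Mbps.
gameplay capture: 37.848 Mbps × 1620 s × 1.10 = 67445.1 Mb
feature film: 19.138 Mbps × 6060 s × 1.10 = 127573.9 Mb
drone footage reel: 56.848 Mbps × 840 s × 1.10 = 52527.6 Mb
interview recording: 4.548 Mbps × 4620 s × 1.10 = 23112.9 Mb
TV episode: 10.178 Mbps × 2460 s × 1.10 = 27541.7 Mb
screen recording: 4.348 Mbps × 4980 s × 1.10 = 23818.3 Mb
Total: 322019.5 Mb = 40252.4 MB.
At 250 Mbps: 322019.5 / 250 = 1288 s ≈ 21.5 minutes.

21 minutes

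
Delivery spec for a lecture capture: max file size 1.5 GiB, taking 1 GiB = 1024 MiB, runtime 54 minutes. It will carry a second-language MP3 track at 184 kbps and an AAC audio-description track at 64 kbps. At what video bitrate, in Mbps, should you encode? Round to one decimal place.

Budget: 1.5 GiB = 12884.9 Mb.
54 min = 3240 s
Total bitrate budget: 12884.9 Mb / 3240 s = 3.977 Mbps.
Audio total: 184 + 64 = 248 kbps = 0.248 Mbps.
Video: 3.977 − 0.248 = 3.729 Mbps.

3.7 Mbps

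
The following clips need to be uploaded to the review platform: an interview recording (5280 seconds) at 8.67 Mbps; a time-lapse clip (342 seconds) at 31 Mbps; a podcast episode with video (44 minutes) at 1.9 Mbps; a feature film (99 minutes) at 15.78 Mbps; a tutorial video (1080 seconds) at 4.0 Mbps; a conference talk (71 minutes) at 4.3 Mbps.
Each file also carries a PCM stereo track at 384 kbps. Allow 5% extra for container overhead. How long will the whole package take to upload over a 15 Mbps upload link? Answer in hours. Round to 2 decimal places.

3.60 hours

Audio: 384 kbps = 0.384 Mbps.
interview recording: 9.054 Mbps × 5280 s × 1.05 = 50195.4 Mb
time-lapse clip: 31.384 Mbps × 342 s × 1.05 = 11270.0 Mb
podcast episode with video: 2.284 Mbps × 2640 s × 1.05 = 6331.2 Mb
feature film: 16.164 Mbps × 5940 s × 1.05 = 100814.9 Mb
tutorial video: 4.384 Mbps × 1080 s × 1.05 = 4971.5 Mb
conference talk: 4.684 Mbps × 4260 s × 1.05 = 20951.5 Mb
Total: 194534.5 Mb = 24316.8 MB.
At 15 Mbps: 194534.5 / 15 = 12969 s ≈ 3.6 hours.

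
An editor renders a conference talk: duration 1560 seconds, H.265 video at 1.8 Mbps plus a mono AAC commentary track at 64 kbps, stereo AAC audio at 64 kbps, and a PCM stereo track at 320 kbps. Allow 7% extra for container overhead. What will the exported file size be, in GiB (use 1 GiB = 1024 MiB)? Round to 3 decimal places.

0.437 GiB

Audio total: 64 + 64 + 320 = 448 kbps = 0.448 Mbps.
Total bitrate: 1.8 + 0.448 = 2.248 Mbps.
Stream data: 2.248 Mbps × 1560 s = 3506.9 Mb.
With 7% container overhead: ×1.07.
3,752 Mb = 469,045,200 bytes ÷ 1,073,741,824 = 0.4368 GiB.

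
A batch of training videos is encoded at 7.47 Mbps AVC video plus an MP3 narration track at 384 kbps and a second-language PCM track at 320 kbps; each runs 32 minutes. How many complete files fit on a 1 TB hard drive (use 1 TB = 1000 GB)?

32 min = 1920 s
Audio total: 384 + 320 = 704 kbps = 0.704 Mbps.
Total bitrate: 8.174 Mbps.
Per item: 8.174 Mbps × 1920 s = 15,694 Mb = 1,962 MB.
Capacity: 1 TB = 8,000,000 Mb; 509.75 items → 509 complete.

509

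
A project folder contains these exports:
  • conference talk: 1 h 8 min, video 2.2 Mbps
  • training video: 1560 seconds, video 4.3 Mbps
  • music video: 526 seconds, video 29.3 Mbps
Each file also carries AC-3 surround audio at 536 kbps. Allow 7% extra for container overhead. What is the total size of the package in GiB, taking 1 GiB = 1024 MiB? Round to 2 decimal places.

Audio: 536 kbps = 0.536 Mbps.
conference talk: 2.736 Mbps × 4080 s × 1.07 = 11944.3 Mb
training video: 4.836 Mbps × 1560 s × 1.07 = 8072.3 Mb
music video: 29.836 Mbps × 526 s × 1.07 = 16792.3 Mb
Total: 36808.8 Mb = 4601.1 MB.
= 4.285 GiB.

4.29 GiB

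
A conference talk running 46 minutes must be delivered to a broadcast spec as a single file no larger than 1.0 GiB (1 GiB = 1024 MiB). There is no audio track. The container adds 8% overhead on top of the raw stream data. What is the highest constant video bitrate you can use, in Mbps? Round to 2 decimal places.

2.88 Mbps

Budget: 1.0 GiB = 8589.9 Mb.
Stream payload after overhead: 8589.9 / 1.08 = 7953.6 Mb.
46 min = 2760 s
Total bitrate budget: 7953.6 Mb / 2760 s = 2.882 Mbps.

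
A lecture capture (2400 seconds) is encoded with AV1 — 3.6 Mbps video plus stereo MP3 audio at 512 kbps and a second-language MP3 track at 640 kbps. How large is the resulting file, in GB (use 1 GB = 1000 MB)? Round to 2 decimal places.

Audio total: 512 + 640 = 1152 kbps = 1.152 Mbps.
Total bitrate: 3.6 + 1.152 = 4.752 Mbps.
Stream data: 4.752 Mbps × 2400 s = 11404.8 Mb.
11,405 Mb ÷ 8 = 1,426 MB → 1.426 GB.

1.43 GB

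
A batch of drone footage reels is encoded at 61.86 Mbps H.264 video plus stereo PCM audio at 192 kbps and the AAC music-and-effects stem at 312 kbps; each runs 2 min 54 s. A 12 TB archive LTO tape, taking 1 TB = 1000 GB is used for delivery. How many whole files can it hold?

8846

2 min 54 s = 174 s
Audio total: 192 + 312 = 504 kbps = 0.504 Mbps.
Total bitrate: 62.364 Mbps.
Per item: 62.364 Mbps × 174 s = 10,851 Mb = 1,356 MB.
Capacity: 12 TB = 96,000,000 Mb; 8846.84 items → 8846 complete.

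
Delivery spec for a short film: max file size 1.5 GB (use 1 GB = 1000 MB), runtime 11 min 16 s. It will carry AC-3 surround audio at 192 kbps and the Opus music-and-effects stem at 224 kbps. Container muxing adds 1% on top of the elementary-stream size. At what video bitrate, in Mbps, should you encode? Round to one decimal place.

17.2 Mbps

Budget: 1.5 GB = 12000.0 Mb.
Stream payload after overhead: 12000.0 / 1.01 = 11881.2 Mb.
11 min 16 s = 676 s
Total bitrate budget: 11881.2 Mb / 676 s = 17.576 Mbps.
Audio total: 192 + 224 = 416 kbps = 0.416 Mbps.
Video: 17.576 − 0.416 = 17.160 Mbps.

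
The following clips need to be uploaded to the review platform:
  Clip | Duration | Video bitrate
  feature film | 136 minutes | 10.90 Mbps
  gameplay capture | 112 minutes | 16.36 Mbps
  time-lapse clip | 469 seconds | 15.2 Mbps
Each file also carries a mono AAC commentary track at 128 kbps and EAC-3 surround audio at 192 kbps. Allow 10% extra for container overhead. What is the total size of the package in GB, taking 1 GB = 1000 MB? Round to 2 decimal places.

Audio total: 128 + 192 = 320 kbps = 0.320 Mbps.
feature film: 11.220 Mbps × 8160 s × 1.10 = 100710.7 Mb
gameplay capture: 16.680 Mbps × 6720 s × 1.10 = 123298.6 Mb
time-lapse clip: 15.520 Mbps × 469 s × 1.10 = 8006.8 Mb
Total: 232016.0 Mb = 29002.0 MB.
= 29.00 GB.

29.00 GB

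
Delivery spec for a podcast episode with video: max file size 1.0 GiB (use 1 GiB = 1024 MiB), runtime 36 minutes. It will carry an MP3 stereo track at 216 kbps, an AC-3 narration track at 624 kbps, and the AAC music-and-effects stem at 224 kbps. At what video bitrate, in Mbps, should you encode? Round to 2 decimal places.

2.91 Mbps

Budget: 1.0 GiB = 8589.9 Mb.
36 min = 2160 s
Total bitrate budget: 8589.9 Mb / 2160 s = 3.977 Mbps.
Audio total: 216 + 624 + 224 = 1064 kbps = 1.064 Mbps.
Video: 3.977 − 1.064 = 2.913 Mbps.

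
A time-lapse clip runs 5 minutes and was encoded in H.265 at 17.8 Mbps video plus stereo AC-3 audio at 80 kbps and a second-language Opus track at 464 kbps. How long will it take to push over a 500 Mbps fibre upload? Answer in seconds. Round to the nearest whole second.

11 seconds

5 min = 300 s
Audio total: 80 + 464 = 544 kbps = 0.544 Mbps.
Total bitrate: 18.344 Mbps.
File: 18.344 Mbps × 300 s = 5503.2 Mb.
At 500 Mbps: 5503.2 / 500 = 11.0 s ≈ 11 seconds.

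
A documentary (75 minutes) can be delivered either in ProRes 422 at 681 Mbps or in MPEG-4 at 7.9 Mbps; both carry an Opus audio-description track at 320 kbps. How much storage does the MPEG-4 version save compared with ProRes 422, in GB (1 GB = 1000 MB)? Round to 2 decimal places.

378.62 GB

75 min = 4500 s
Audio: 320 kbps = 0.320 Mbps.
ProRes 422: 681.320 Mbps × 4500 s = 3065940.0 Mb = 383.243 GB.
MPEG-4: 8.220 Mbps × 4500 s = 36990.0 Mb = 4.624 GB.
Saving: 383.243 − 4.624 = 378.619 GB.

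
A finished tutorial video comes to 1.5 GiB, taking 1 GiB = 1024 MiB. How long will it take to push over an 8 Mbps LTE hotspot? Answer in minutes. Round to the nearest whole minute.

27 minutes

File: 1.5 GiB = 12884.9 Mb.
At 8 Mbps: 12884.9 / 8 = 1610.6 s ≈ 26.8 minutes.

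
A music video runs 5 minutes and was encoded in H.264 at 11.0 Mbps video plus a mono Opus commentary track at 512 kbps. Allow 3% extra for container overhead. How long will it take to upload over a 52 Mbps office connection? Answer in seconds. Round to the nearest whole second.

68 seconds

5 min = 300 s
Audio: 512 kbps = 0.512 Mbps.
Total bitrate: 11.512 Mbps.
File: 11.512 Mbps × 300 s = 3453.6 Mb.
With 3% container overhead: ×1.03. → 3557.2 Mb.
At 52 Mbps: 3557.2 / 52 = 68.4 s ≈ 68.4 seconds.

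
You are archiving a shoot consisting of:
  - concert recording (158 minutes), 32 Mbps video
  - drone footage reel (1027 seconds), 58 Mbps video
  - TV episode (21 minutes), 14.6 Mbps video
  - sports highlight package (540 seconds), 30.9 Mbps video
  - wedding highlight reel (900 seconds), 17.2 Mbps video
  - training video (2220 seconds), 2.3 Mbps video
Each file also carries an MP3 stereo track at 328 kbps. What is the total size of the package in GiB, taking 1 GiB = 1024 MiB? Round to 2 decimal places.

Audio: 328 kbps = 0.328 Mbps.
concert recording: 32.328 Mbps × 9480 s = 306469.4 Mb
drone footage reel: 58.328 Mbps × 1027 s = 59902.9 Mb
TV episode: 14.928 Mbps × 1260 s = 18809.3 Mb
sports highlight package: 31.228 Mbps × 540 s = 16863.1 Mb
wedding highlight reel: 17.528 Mbps × 900 s = 15775.2 Mb
training video: 2.628 Mbps × 2220 s = 5834.2 Mb
Total: 423654.1 Mb = 52956.8 MB.
= 49.32 GiB.

49.32 GiB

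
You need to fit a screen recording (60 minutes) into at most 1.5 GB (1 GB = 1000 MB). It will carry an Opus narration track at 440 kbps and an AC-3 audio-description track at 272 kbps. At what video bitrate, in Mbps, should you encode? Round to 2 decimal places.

2.62 Mbps

Budget: 1.5 GB = 12000.0 Mb.
60 min = 3600 s
Total bitrate budget: 12000.0 Mb / 3600 s = 3.333 Mbps.
Audio total: 440 + 272 = 712 kbps = 0.712 Mbps.
Video: 3.333 − 0.712 = 2.621 Mbps.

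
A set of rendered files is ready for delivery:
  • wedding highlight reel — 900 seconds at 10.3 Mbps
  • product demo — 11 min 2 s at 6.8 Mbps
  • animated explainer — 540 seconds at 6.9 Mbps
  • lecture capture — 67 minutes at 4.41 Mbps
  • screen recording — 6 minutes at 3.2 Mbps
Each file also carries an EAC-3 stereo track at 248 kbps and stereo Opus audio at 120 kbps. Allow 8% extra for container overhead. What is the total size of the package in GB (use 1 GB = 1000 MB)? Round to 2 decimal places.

5.23 GB

Audio total: 248 + 120 = 368 kbps = 0.368 Mbps.
wedding highlight reel: 10.668 Mbps × 900 s × 1.08 = 10369.3 Mb
product demo: 7.168 Mbps × 662 s × 1.08 = 5124.8 Mb
animated explainer: 7.268 Mbps × 540 s × 1.08 = 4238.7 Mb
lecture capture: 4.778 Mbps × 4020 s × 1.08 = 20744.2 Mb
screen recording: 3.568 Mbps × 360 s × 1.08 = 1387.2 Mb
Total: 41864.2 Mb = 5233.0 MB.
= 5.233 GB.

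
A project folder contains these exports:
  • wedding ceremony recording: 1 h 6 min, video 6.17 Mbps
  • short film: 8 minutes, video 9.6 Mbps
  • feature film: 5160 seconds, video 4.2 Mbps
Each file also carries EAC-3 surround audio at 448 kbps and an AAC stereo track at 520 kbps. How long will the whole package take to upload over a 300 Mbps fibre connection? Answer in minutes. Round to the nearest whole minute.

3 minutes

Audio total: 448 + 520 = 968 kbps = 0.968 Mbps.
wedding ceremony recording: 7.138 Mbps × 3960 s = 28266.5 Mb
short film: 10.568 Mbps × 480 s = 5072.6 Mb
feature film: 5.168 Mbps × 5160 s = 26666.9 Mb
Total: 60006.0 Mb = 7500.8 MB.
At 300 Mbps: 60006.0 / 300 = 200 s ≈ 3.33 minutes.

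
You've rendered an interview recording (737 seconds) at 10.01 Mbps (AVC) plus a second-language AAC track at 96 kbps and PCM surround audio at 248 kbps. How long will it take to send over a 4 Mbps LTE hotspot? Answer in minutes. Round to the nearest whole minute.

32 minutes

Audio total: 96 + 248 = 344 kbps = 0.344 Mbps.
Total bitrate: 10.354 Mbps.
File: 10.354 Mbps × 737 s = 7630.9 Mb.
At 4 Mbps: 7630.9 / 4 = 1907.7 s ≈ 31.8 minutes.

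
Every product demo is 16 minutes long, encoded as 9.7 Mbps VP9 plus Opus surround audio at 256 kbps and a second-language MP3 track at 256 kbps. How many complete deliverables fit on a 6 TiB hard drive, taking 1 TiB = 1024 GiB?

5383

16 min = 960 s
Audio total: 256 + 256 = 512 kbps = 0.512 Mbps.
Total bitrate: 10.212 Mbps.
Per item: 10.212 Mbps × 960 s = 9,804 Mb = 1,225 MB.
Capacity: 6 TiB = 52,776,558 Mb; 5383.43 items → 5383 complete.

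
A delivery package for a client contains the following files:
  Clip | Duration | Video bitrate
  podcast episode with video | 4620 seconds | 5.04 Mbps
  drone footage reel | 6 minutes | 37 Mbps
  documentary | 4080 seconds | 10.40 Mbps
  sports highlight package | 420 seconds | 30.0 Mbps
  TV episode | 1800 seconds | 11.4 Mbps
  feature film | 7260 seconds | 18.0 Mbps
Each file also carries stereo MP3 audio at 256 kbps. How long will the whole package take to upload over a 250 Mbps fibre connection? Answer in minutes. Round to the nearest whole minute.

Audio: 256 kbps = 0.256 Mbps.
podcast episode with video: 5.296 Mbps × 4620 s = 24467.5 Mb
drone footage reel: 37.256 Mbps × 360 s = 13412.2 Mb
documentary: 10.656 Mbps × 4080 s = 43476.5 Mb
sports highlight package: 30.256 Mbps × 420 s = 12707.5 Mb
TV episode: 11.656 Mbps × 1800 s = 20980.8 Mb
feature film: 18.256 Mbps × 7260 s = 132538.6 Mb
Total: 247583.0 Mb = 30947.9 MB.
At 250 Mbps: 247583.0 / 250 = 990 s ≈ 16.5 minutes.

17 minutes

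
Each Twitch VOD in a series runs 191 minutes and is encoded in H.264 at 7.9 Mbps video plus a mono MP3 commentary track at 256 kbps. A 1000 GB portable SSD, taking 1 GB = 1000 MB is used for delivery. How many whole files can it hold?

191 min = 11460 s
Audio: 256 kbps = 0.256 Mbps.
Total bitrate: 8.156 Mbps.
Per item: 8.156 Mbps × 11460 s = 93,468 Mb = 11,683 MB.
Capacity: 1000 GB = 8,000,000 Mb; 85.59 items → 85 complete.

85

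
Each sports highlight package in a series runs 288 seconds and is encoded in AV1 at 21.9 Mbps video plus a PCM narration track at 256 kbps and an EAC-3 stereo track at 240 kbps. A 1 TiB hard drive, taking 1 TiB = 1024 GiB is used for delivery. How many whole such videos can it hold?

Audio total: 256 + 240 = 496 kbps = 0.496 Mbps.
Total bitrate: 22.396 Mbps.
Per item: 22.396 Mbps × 288 s = 6,450 Mb = 806.3 MB.
Capacity: 1 TiB = 8,796,093 Mb; 1363.73 items → 1363 complete.

1363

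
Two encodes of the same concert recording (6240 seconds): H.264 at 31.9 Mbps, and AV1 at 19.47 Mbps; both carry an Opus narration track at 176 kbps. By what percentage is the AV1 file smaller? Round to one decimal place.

38.8%

Audio: 176 kbps = 0.176 Mbps.
H.264: 32.076 Mbps × 6240 s = 200154.2 Mb = 23.301 GiB.
AV1: 19.646 Mbps × 6240 s = 122591.0 Mb = 14.271 GiB.
Reduction: (1 − 14.271/23.301) × 100 = 38.75%.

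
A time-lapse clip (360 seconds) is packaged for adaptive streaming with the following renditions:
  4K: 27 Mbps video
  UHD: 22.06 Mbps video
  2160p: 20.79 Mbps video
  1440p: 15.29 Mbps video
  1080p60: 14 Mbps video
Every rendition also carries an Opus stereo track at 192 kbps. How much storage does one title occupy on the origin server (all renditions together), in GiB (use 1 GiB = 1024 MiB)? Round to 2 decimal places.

Audio: 192 kbps = 0.192 Mbps.
Sum of rendition bitrates: (27+0.192) + (22.06+0.192) + (20.79+0.192) + (15.29+0.192) + (14+0.192) = 100.100 Mbps.
× 360 s = 36,036 Mb = 4,504 MB = 4.195 GiB.

4.20 GiB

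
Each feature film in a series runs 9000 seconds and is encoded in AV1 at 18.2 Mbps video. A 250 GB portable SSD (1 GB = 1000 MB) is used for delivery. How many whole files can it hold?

Per item: 18.200 Mbps × 9000 s = 163,800 Mb = 20,475 MB.
Capacity: 250 GB = 2,000,000 Mb; 12.21 items → 12 complete.

12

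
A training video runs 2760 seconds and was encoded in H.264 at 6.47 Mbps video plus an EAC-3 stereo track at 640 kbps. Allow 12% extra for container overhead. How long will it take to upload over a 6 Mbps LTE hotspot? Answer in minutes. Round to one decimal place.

61.1 minutes

Audio: 640 kbps = 0.640 Mbps.
Total bitrate: 7.110 Mbps.
File: 7.110 Mbps × 2760 s = 19623.6 Mb.
With 12% container overhead: ×1.12. → 21978.4 Mb.
At 6 Mbps: 21978.4 / 6 = 3663.1 s ≈ 61.1 minutes.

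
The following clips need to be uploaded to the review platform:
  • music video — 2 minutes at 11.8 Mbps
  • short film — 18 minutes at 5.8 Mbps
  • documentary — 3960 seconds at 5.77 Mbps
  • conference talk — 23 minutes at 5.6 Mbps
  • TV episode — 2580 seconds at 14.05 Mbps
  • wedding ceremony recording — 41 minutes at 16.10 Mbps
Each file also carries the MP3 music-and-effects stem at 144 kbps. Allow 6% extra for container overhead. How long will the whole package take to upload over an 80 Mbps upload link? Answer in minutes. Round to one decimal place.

25.6 minutes

Audio: 144 kbps = 0.144 Mbps.
music video: 11.944 Mbps × 120 s × 1.06 = 1519.3 Mb
short film: 5.944 Mbps × 1080 s × 1.06 = 6804.7 Mb
documentary: 5.914 Mbps × 3960 s × 1.06 = 24824.6 Mb
conference talk: 5.744 Mbps × 1380 s × 1.06 = 8402.3 Mb
TV episode: 14.194 Mbps × 2580 s × 1.06 = 38817.8 Mb
wedding ceremony recording: 16.244 Mbps × 2460 s × 1.06 = 42357.9 Mb
Total: 122726.5 Mb = 15340.8 MB.
At 80 Mbps: 122726.5 / 80 = 1534 s ≈ 25.6 minutes.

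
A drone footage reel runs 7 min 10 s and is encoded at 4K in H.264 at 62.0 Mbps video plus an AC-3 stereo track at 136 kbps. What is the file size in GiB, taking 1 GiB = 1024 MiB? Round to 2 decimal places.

7 min 10 s = 430 s
Audio: 136 kbps = 0.136 Mbps.
Total bitrate: 62.0 + 0.136 = 62.136 Mbps.
Stream data: 62.136 Mbps × 430 s = 26718.5 Mb.
26,718 Mb = 3,339,810,000 bytes ÷ 1,073,741,824 = 3.110 GiB.

3.11 GiB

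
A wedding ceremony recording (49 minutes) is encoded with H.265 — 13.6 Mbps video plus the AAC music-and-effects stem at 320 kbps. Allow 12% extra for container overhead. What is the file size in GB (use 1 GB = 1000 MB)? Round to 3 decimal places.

49 min = 2940 s
Audio: 320 kbps = 0.320 Mbps.
Total bitrate: 13.6 + 0.320 = 13.920 Mbps.
Stream data: 13.920 Mbps × 2940 s = 40924.8 Mb.
With 12% container overhead: ×1.12.
45,836 Mb ÷ 8 = 5,729 MB → 5.729 GB.

5.729 GB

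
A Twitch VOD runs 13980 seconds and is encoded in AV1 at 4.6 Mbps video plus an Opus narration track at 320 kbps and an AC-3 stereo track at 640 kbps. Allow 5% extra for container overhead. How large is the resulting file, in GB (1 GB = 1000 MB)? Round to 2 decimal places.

Audio total: 320 + 640 = 960 kbps = 0.960 Mbps.
Total bitrate: 4.6 + 0.960 = 5.560 Mbps.
Stream data: 5.560 Mbps × 13980 s = 77728.8 Mb.
With 5% container overhead: ×1.05.
81,615 Mb ÷ 8 = 10,202 MB → 10.20 GB.

10.20 GB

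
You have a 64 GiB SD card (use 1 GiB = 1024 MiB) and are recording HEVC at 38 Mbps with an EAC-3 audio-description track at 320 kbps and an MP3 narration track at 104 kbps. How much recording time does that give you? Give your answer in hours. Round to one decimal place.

Audio total: 320 + 104 = 424 kbps = 0.424 Mbps.
Total bitrate: 38 + 0.424 = 38.424 Mbps.
Capacity: 64 GiB = 549,756 Mb.
Recording time: 549,756 / 38.424 = 14,308 s ≈ 3.97 hours.

4.0 hours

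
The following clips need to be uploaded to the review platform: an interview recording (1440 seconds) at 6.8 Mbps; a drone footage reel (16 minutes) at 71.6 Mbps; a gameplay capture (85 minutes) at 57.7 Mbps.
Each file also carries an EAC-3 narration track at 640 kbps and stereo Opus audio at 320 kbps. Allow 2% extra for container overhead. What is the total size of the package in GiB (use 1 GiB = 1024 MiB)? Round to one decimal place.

Audio total: 640 + 320 = 960 kbps = 0.960 Mbps.
interview recording: 7.760 Mbps × 1440 s × 1.02 = 11397.9 Mb
drone footage reel: 72.560 Mbps × 960 s × 1.02 = 71050.8 Mb
gameplay capture: 58.660 Mbps × 5100 s × 1.02 = 305149.3 Mb
Total: 387598.0 Mb = 48449.7 MB.
= 45.12 GiB.

45.1 GiB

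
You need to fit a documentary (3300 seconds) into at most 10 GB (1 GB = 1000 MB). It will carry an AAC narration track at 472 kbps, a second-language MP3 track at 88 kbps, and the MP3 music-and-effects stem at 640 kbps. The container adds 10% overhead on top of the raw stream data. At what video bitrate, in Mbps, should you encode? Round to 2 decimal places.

Budget: 10 GB = 80000.0 Mb.
Stream payload after overhead: 80000.0 / 1.10 = 72727.3 Mb.
Total bitrate budget: 72727.3 Mb / 3300 s = 22.039 Mbps.
Audio total: 472 + 88 + 640 = 1200 kbps = 1.200 Mbps.
Video: 22.039 − 1.200 = 20.839 Mbps.

20.84 Mbps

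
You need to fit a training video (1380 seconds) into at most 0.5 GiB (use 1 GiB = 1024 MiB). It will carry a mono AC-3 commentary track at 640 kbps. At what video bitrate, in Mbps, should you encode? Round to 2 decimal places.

Budget: 0.5 GiB = 4295.0 Mb.
Total bitrate budget: 4295.0 Mb / 1380 s = 3.112 Mbps.
Audio: 640 kbps = 0.640 Mbps.
Video: 3.112 − 0.640 = 2.472 Mbps.

2.47 Mbps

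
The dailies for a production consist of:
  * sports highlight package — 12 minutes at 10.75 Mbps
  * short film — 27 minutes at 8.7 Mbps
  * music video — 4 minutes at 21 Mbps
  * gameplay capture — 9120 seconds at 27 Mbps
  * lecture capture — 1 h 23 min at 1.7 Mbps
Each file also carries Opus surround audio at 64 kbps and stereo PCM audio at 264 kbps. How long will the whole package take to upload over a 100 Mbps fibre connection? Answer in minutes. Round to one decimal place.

47.8 minutes

Audio total: 64 + 264 = 328 kbps = 0.328 Mbps.
sports highlight package: 11.078 Mbps × 720 s = 7976.2 Mb
short film: 9.028 Mbps × 1620 s = 14625.4 Mb
music video: 21.328 Mbps × 240 s = 5118.7 Mb
gameplay capture: 27.328 Mbps × 9120 s = 249231.4 Mb
lecture capture: 2.028 Mbps × 4980 s = 10099.4 Mb
Total: 287051.0 Mb = 35881.4 MB.
At 100 Mbps: 287051.0 / 100 = 2871 s ≈ 47.8 minutes.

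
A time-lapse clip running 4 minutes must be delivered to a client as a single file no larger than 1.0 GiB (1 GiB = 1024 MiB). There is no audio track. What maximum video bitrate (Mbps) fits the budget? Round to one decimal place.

Budget: 1.0 GiB = 8589.9 Mb.
4 min = 240 s
Total bitrate budget: 8589.9 Mb / 240 s = 35.791 Mbps.

35.8 Mbps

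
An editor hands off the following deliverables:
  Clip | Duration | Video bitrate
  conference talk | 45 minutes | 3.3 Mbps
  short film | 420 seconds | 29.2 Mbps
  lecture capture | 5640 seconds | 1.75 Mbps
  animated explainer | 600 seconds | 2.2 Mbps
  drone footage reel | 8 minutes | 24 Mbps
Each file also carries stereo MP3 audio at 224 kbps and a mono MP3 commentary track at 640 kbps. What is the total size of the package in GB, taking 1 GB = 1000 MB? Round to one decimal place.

Audio total: 224 + 640 = 864 kbps = 0.864 Mbps.
conference talk: 4.164 Mbps × 2700 s = 11242.8 Mb
short film: 30.064 Mbps × 420 s = 12626.9 Mb
lecture capture: 2.614 Mbps × 5640 s = 14743.0 Mb
animated explainer: 3.064 Mbps × 600 s = 1838.4 Mb
drone footage reel: 24.864 Mbps × 480 s = 11934.7 Mb
Total: 52385.8 Mb = 6548.2 MB.
= 6.548 GB.

6.5 GB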